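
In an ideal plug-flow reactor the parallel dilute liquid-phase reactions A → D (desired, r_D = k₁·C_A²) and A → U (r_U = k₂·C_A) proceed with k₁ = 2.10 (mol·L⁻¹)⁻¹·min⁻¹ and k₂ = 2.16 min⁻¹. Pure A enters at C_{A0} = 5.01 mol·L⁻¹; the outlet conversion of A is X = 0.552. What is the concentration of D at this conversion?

2.14 mol·L⁻¹

C_A = C_{A0}(1−X) = 2.244 mol·L⁻¹.
Along a PFR/batch, dC_U/dC_A = −r_U/(r_D+r_U) = −k₂/(k₂+k₁·C_A).
Integrating from C_{A0} to C_A: C_U = (2.16/2.10)·ln[(2.16+2.10·5.01)/(2.16+2.10·2.24)] = 1.029·ln(12.68/6.873) = 0.6299 mol·L⁻¹.
Then C_D = (C_{A0}−C_A) − C_U = 2.766 − 0.6299 = 2.136 mol·L⁻¹.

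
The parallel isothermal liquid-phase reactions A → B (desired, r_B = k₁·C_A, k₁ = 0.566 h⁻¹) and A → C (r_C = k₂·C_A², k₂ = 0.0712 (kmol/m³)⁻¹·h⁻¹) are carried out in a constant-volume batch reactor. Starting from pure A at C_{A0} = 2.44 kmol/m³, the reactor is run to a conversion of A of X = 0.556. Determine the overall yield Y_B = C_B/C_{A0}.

0.456

C_A = C_{A0}(1−X) = 1.083 kmol/m³.
Along a PFR/batch, dC_B/dC_A = −r_B/(r_B+r_C) = −k₁/(k₁+k₂·C_A).
Integrating from C_{A0} to C_A: C_B = (0.566/0.0712)·ln[(0.566+0.0712·2.44)/(0.566+0.0712·1.08)] = 7.949·ln(0.7397/0.6431) = 1.112 kmol/m³.
Y_B = C_B/C_{A0} = 1.112/2.44 = 0.456.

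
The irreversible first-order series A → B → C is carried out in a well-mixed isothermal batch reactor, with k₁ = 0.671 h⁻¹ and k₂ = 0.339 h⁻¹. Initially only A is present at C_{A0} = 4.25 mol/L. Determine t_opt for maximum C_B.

2.06 h

Setting dC_B/dt = 0 gives t_opt = ln(k₂/k₁)/(k₂−k₁).
= ln(0.339/0.671)/(0.339−0.671) = ln(0.5052)/-0.3320 = -0.6828/-0.3320 = 2.06 h.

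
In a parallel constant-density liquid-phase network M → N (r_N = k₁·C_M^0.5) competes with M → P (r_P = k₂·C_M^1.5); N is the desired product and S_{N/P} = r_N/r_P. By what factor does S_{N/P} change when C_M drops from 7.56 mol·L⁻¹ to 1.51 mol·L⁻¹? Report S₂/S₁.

5.01

S_{N/P} = (k₁/k₂)·C_M⁻¹, so S₂/S₁ = (C_{M,2}/C_{M,1})⁻¹.
= 7.56/1.51 = 5.01.
Selectivity toward N rises as C_M falls — low-concentration operation is favoured.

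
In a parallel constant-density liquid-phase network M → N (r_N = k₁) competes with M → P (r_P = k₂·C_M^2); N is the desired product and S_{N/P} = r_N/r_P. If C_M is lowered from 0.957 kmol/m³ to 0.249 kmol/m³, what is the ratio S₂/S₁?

S_{N/P} = (k₁/k₂)·C_M^-2, so S₂/S₁ = (C_{M,2}/C_{M,1})^-2.
= (0.249/0.957)^(-2) = (0.2602)^(-2) = 14.8.

14.8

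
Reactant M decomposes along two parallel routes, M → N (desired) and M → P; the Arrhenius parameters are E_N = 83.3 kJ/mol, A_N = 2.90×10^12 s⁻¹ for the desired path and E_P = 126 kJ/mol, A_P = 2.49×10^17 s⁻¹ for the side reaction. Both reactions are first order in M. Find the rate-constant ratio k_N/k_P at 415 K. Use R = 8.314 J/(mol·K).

Since both paths have the same order in M, the concentration cancels and S_{N/P} = k_N/k_P = (A_N/A_P)·exp[(E_P−E_N)/(RT)].
(E_P−E_N)/(RT) = (126−83.3)×10³/(8.314×415) = 42700/3450 = 12.38.
k_N/k_P = (2.90×10^12/2.49×10^17)·exp(12.38) = 1.165×10^-5 × 2.370×10^5 = 2.76.
Since E_N < E_P, lowering the temperature improves selectivity toward N.

2.76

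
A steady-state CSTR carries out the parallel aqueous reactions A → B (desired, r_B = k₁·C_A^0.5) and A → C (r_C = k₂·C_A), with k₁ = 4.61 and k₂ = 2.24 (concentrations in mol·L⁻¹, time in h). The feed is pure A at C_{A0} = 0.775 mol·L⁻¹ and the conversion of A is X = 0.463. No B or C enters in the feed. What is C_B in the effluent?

0.273 mol·L⁻¹

Exit C_A = C_{A0}(1−X) = 0.775×0.537 = 0.4162 mol·L⁻¹.
A CSTR operates uniformly at the exit composition, giving r_B = 2.974 and r_C = 0.9322 (each k·C_A^n at C_A = 0.4162).
Fraction of consumed A going to B: r_B/(r_B+r_C) = 0.7613.
C_B = 0.7613·C_{A0}·X = 0.7613×0.775×0.463 = 0.273 mol·L⁻¹.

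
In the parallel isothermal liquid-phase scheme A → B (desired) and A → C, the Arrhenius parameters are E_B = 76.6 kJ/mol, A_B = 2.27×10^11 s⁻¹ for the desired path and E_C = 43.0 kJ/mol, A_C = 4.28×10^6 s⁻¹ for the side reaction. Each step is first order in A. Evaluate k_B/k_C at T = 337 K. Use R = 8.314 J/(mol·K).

0.328

With equal orders, S_{B/C} = k_B/k_C = (A_B/A_C)·exp[(E_C−E_B)/(RT)].
(E_C−E_B)/(RT) = (43.0−76.6)×10³/(8.314×337) = -33600/2802 = -11.99.
k_B/k_C = (2.27×10^11/4.28×10^6)·exp(-11.99) = 53037 × 6.192×10^-6 = 0.328.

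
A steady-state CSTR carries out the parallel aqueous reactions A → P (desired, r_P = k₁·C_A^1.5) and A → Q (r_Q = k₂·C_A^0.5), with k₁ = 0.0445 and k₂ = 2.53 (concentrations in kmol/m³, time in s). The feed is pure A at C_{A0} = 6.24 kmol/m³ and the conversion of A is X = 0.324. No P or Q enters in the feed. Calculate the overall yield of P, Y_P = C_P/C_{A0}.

Exit C_A = C_{A0}(1−X) = 6.24×0.676 = 4.218 kmol/m³.
Rates in a CSTR are evaluated at the outlet concentration: r_P = 0.0445×4.218^1.5 = 0.3855, r_Q = 2.53×4.218^0.5 = 5.196.
Fraction of consumed A going to P: r_P/(r_P+r_Q) = 0.06907.
C_P = 0.06907·C_{A0}·X = 0.06907×6.24×0.324 = 0.140 kmol/m³; Y_P = C_P/C_{A0} = 0.0224.

0.0224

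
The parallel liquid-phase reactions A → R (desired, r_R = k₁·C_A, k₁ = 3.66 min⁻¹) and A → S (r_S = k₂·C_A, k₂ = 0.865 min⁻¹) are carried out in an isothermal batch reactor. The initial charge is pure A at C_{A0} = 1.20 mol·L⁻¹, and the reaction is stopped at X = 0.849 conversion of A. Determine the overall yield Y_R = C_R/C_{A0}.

0.687

C_A = C_{A0}(1−X) = 0.1812 mol·L⁻¹.
Both paths are first order in A, so the instantaneous fraction to R is constant: dC_R/d(−C_A) = k₁/(k₁+k₂) = 0.8088.
C_R = 0.8088·(C_{A0}−C_A) = 0.8088×1.019 = 0.824 mol·L⁻¹.
Y_R = C_R/C_{A0} = 0.8240/1.20 = 0.687.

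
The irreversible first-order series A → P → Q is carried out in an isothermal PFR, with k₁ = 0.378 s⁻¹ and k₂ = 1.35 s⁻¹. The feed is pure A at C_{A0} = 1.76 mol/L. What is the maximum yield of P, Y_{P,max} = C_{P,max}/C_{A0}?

0.171

For a first-order series the maximum intermediate yield is C_{P,max}/C_{A0} = (k₁/k₂)^[k₂/(k₂−k₁)].
= (0.378/1.35)^(1.35/(1.35−0.378)) = (0.2800)^(1.389) = 0.1707.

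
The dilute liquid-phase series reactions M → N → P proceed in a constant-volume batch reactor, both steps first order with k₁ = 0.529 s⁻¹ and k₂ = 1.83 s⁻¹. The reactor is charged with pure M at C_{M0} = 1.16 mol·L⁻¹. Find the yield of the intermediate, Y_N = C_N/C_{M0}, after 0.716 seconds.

Solving the coupled first-order balances gives C_N(t) = [k₁/(k₂−k₁)]·C_{M0}·(e^(−k₁t) − e^(−k₂t)).
e^(−k₁t) = e^(−0.529×0.716) = e^(−0.3788) = 0.6847; e^(−k₂t) = e^(−1.310) = 0.2697.
C_N = 0.529×1.16/(1.83−0.529) × (0.6847−0.2697) = 0.4717×0.4150 = 0.1957 mol·L⁻¹.
Y_N = C_N/C_{M0} = 0.1957/1.16 = 0.169.

0.169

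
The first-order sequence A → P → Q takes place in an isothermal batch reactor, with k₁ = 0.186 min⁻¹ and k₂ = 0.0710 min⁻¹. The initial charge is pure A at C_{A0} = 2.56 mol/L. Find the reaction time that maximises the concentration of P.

The intermediate peaks when r₁ = r₂, i.e. k₁e^(−k₁t) = k₂e^(−k₂t), giving t_opt = ln(k₂/k₁)/(k₂−k₁).
= ln(0.0710/0.186)/(0.0710−0.186) = ln(0.3817)/-0.1150 = -0.9631/-0.1150 = 8.37 min.

8.37 min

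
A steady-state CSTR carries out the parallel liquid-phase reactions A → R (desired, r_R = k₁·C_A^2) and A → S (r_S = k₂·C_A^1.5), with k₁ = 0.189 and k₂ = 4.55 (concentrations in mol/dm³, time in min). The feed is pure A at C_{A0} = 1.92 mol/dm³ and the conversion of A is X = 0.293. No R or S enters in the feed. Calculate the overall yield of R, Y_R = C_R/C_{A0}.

Exit C_A = C_{A0}(1−X) = 1.92×0.707 = 1.357 mol/dm³.
In a CSTR the entire volume is at exit conditions, so r_R = 0.189×1.357^2 = 0.3483 and r_S = 4.55×1.357^1.5 = 7.196.
Fraction of consumed A going to R: r_R/(r_R+r_S) = 0.04616.
C_R = 0.04616·C_{A0}·X = 0.04616×1.92×0.293 = 0.0260 mol/dm³; Y_R = C_R/C_{A0} = 0.0135.

0.0135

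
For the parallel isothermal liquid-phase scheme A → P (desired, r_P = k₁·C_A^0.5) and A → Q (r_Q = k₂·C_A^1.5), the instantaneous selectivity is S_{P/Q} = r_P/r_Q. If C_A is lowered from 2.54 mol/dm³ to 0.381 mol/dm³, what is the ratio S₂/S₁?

S_{P/Q} = (k₁/k₂)·C_A⁻¹, so S₂/S₁ = (C_{A,2}/C_{A,1})⁻¹.
= 2.54/0.381 = 6.67.

6.67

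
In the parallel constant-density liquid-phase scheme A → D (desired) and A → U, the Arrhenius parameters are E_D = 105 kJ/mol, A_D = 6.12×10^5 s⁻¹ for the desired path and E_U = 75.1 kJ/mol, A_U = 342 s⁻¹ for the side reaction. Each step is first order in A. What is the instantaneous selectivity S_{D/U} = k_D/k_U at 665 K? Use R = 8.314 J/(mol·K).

With equal orders, S_{D/U} = k_D/k_U = (A_D/A_U)·exp[(E_U−E_D)/(RT)].
(E_U−E_D)/(RT) = (75.1−105)×10³/(8.314×665) = -29900/5529 = -5.408.
k_D/k_U = (6.12×10^5/342)·exp(-5.408) = 1789 × 0.004480 = 8.02.

8.02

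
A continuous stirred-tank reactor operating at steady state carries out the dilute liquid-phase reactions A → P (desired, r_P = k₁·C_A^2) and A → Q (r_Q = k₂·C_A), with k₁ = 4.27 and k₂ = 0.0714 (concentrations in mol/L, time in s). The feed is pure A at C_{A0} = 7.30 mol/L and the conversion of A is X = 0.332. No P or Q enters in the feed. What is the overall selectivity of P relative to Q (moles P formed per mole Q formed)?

Exit C_A = C_{A0}(1−X) = 7.30×0.668 = 4.876 mol/L.
A CSTR operates uniformly at the exit composition, giving r_P = 101.5 and r_Q = 0.3482 (each k·C_A^n at C_A = 4.876).
Overall selectivity = C_P/C_Q = r_Pτ/(r_Qτ) = r_P/r_Q = 292.

292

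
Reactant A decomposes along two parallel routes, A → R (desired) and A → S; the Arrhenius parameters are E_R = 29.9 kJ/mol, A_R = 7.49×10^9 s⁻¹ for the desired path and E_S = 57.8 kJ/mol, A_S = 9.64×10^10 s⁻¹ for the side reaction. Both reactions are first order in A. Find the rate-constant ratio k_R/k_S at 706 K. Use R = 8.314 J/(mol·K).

9.01

With equal orders, S_{R/S} = k_R/k_S = (A_R/A_S)·exp[(E_S−E_R)/(RT)].
(E_S−E_R)/(RT) = (57.8−29.9)×10³/(8.314×706) = 27900/5870 = 4.753.
k_R/k_S = (7.49×10^9/9.64×10^10)·exp(4.753) = 0.07770 × 116.0 = 9.01.
Since E_R < E_S, lowering the temperature improves selectivity toward R.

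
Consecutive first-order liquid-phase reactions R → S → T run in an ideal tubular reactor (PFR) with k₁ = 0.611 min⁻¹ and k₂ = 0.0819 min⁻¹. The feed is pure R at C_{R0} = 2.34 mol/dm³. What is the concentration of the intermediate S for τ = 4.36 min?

1.70 mol/dm³

The intermediate concentration in a first-order A→B→C sequence is C_S = k₁C_{R0}(e^(−k₁τ) − e^(−k₂τ))/(k₂−k₁).
e^(−k₁τ) = e^(−0.611×4.36) = e^(−2.664) = 0.06967; e^(−k₂τ) = e^(−0.3571) = 0.6997.
C_S = 0.611×2.34/(0.0819−0.611) × (0.06967−0.6997) = (-2.702)×(-0.6300) = 1.703 mol/dm³.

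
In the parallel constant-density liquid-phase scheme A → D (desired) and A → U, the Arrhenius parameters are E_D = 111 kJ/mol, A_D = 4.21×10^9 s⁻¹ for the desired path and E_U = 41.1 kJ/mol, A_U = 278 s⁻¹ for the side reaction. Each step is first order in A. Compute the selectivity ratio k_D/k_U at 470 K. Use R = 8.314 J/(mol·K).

k_D/k_U = (A_D/A_U)·exp[−(E_D−E_U)/(RT)] = (A_D/A_U)·exp[(E_U−E_D)/(RT)].
(E_U−E_D)/(RT) = (41.1−111)×10³/(8.314×470) = -69900/3908 = -17.89.
k_D/k_U = (4.21×10^9/278)·exp(-17.89) = 1.514×10^7 × 1.703×10^-8 = 0.258.
Since E_D > E_U, raising the temperature improves selectivity toward D.

0.258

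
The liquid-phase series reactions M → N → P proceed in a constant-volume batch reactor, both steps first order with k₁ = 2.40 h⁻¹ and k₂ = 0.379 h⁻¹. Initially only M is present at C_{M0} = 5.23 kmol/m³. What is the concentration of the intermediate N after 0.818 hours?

Solving the coupled first-order balances gives C_N(t) = [k₁/(k₂−k₁)]·C_{M0}·(e^(−k₁t) − e^(−k₂t)).
e^(−k₁t) = e^(−2.40×0.818) = e^(−1.963) = 0.1404; e^(−k₂t) = e^(−0.3100) = 0.7334.
C_N = 2.40×5.23/(0.379−2.40) × (0.1404−0.7334) = (-6.211)×(-0.5930) = 3.683 kmol/m³.

3.68 kmol/m³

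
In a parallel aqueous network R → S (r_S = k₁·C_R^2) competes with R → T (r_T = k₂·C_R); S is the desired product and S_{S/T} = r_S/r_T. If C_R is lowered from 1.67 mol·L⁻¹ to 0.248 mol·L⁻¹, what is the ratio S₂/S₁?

S_{S/T} = (k₁/k₂)·C_R, so S₂/S₁ = (C_{R,2}/C_{R,1}).
= 0.248/1.67 = 0.149.
Selectivity toward S falls as C_R falls — high-concentration operation is favoured.

0.149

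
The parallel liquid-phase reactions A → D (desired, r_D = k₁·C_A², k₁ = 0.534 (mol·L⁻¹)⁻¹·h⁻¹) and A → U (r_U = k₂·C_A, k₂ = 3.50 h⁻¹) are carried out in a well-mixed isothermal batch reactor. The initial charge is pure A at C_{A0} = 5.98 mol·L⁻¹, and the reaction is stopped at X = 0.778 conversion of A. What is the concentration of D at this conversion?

1.61 mol·L⁻¹

C_A = C_{A0}(1−X) = 1.328 mol·L⁻¹.
Along a PFR/batch, dC_U/dC_A = −r_U/(r_D+r_U) = −k₂/(k₂+k₁·C_A).
Integrating from C_{A0} to C_A: C_U = (3.50/0.534)·ln[(3.50+0.534·5.98)/(3.50+0.534·1.33)] = 6.554·ln(6.693/4.209) = 3.041 mol·L⁻¹.
Then C_D = (C_{A0}−C_A) − C_U = 4.652 − 3.041 = 1.612 mol·L⁻¹.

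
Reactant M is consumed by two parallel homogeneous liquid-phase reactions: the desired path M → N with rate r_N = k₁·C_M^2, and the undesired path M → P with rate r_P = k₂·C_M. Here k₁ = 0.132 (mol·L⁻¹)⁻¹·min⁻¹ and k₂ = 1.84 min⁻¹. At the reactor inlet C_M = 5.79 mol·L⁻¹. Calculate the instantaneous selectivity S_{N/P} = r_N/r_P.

0.415

S_{N/P} = r_N/r_P = (k₁·C_M^2)/(k₂·C_M) = (k₁/k₂)·C_M.
= (0.132×5.790^2) / (1.84×5.790) = 4.425/10.65 = 0.415.
Since the desired path is higher order in M, keeping C_M high (PFR or concentrated feed) favours N.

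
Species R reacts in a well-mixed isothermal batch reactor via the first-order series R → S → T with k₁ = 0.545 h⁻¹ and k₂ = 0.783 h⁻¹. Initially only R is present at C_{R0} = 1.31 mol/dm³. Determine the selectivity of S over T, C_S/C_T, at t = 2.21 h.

For first-order series with pure R initially, C_S(t) = k₁C_{R0}/(k₂−k₁)·(e^(−k₁t) − e^(−k₂t)).
e^(−k₁t) = e^(−0.545×2.21) = e^(−1.204) = 0.2999; e^(−k₂t) = e^(−1.730) = 0.1772.
C_S = 0.545×1.31/(0.783−0.545) × (0.2999−0.1772) = 3.000×0.1226 = 0.3679 mol/dm³.
C_R = C_{R0}e^(−k₁t) = 0.3928 mol/dm³, so C_T = C_{R0}−C_R−C_S = 0.5493 mol/dm³; C_S/C_T = 0.670.

0.670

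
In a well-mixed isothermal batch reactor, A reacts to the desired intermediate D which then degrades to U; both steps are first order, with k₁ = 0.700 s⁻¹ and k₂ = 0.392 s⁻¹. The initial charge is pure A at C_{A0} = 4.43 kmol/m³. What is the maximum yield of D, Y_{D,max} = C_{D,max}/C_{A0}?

0.478

Evaluating C_D at t_opt = ln(k₂/k₁)/(k₂−k₁) gives C_{D,max}/C_{A0} = (k₁/k₂)^[k₂/(k₂−k₁)].
= (0.700/0.392)^(0.392/(0.392−0.700)) = (1.786)^(-1.273) = 0.4781.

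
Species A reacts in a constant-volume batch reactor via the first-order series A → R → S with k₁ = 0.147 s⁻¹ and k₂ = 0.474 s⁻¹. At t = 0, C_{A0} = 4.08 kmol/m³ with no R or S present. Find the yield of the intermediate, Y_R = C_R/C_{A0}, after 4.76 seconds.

For first-order series with pure A initially, C_R(t) = k₁C_{A0}/(k₂−k₁)·(e^(−k₁t) − e^(−k₂t)).
e^(−k₁t) = e^(−0.147×4.76) = e^(−0.6997) = 0.4967; e^(−k₂t) = e^(−2.256) = 0.1047.
C_R = 0.147×4.08/(0.474−0.147) × (0.4967−0.1047) = 1.834×0.3920 = 0.7189 kmol/m³.
Y_R = C_R/C_{A0} = 0.7189/4.08 = 0.176.

0.176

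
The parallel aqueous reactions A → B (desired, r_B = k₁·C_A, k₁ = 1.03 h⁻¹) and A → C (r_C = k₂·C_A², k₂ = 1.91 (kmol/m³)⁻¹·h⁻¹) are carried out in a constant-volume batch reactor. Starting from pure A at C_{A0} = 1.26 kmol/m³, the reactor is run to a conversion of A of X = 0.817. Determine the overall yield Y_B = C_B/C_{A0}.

C_A = C_{A0}(1−X) = 0.2306 kmol/m³.
Along a PFR/batch, dC_B/dC_A = −r_B/(r_B+r_C) = −k₁/(k₁+k₂·C_A).
Integrating from C_{A0} to C_A: C_B = (1.03/1.91)·ln[(1.03+1.91·1.26)/(1.03+1.91·0.231)] = 0.5393·ln(3.437/1.470) = 0.4578 kmol/m³.
Y_B = C_B/C_{A0} = 0.4578/1.26 = 0.363.

0.363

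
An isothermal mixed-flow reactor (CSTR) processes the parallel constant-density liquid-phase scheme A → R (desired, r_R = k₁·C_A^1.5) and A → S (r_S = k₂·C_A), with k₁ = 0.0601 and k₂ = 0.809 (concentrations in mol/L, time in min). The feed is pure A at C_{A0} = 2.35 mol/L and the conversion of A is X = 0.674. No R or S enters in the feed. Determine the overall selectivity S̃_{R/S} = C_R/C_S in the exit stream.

0.0650

Exit C_A = C_{A0}(1−X) = 2.35×0.326 = 0.7661 mol/L.
A CSTR operates uniformly at the exit composition, giving r_R = 0.04030 and r_S = 0.6198 (each k·C_A^n at C_A = 0.7661).
Overall selectivity = C_R/C_S = r_Rτ/(r_Sτ) = r_R/r_S = 0.0650.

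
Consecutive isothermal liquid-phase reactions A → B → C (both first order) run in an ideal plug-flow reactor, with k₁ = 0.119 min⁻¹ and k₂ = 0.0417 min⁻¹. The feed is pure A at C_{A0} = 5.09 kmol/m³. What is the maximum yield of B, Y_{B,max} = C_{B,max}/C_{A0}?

0.568

Evaluating C_B at τ_opt = ln(k₂/k₁)/(k₂−k₁) gives C_{B,max}/C_{A0} = (k₁/k₂)^[k₂/(k₂−k₁)].
= (0.119/0.0417)^(0.0417/(0.0417−0.119)) = (2.854)^(-0.5395) = 0.5680.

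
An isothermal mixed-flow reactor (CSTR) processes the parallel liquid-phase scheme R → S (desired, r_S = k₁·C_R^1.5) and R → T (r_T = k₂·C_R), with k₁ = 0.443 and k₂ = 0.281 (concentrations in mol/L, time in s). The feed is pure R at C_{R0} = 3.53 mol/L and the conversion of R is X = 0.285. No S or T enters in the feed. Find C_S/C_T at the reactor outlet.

2.50

Exit C_R = C_{R0}(1−X) = 3.53×0.715 = 2.524 mol/L.
A CSTR operates uniformly at the exit composition, giving r_S = 1.776 and r_T = 0.7092 (each k·C_R^n at C_R = 2.524).
Overall selectivity = C_S/C_T = r_Sτ/(r_Tτ) = r_S/r_T = 2.50.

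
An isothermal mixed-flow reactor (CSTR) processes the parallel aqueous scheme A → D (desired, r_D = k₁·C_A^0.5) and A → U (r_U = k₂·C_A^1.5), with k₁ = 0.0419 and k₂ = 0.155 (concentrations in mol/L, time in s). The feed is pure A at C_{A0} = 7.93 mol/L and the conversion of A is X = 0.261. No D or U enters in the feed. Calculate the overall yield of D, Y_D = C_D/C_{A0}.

Exit C_A = C_{A0}(1−X) = 7.93×0.739 = 5.860 mol/L.
In a CSTR the entire volume is at exit conditions, so r_D = 0.0419×5.860^0.5 = 0.1014 and r_U = 0.155×5.860^1.5 = 2.199.
Fraction of consumed A going to D: r_D/(r_D+r_U) = 0.04409.
C_D = 0.04409·C_{A0}·X = 0.04409×7.93×0.261 = 0.0913 mol/L; Y_D = C_D/C_{A0} = 0.0115.

0.0115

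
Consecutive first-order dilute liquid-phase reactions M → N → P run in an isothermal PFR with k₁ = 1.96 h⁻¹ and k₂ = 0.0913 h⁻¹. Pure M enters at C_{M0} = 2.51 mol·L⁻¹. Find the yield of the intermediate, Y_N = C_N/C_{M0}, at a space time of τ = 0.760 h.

Solving the coupled first-order balances gives C_N(τ) = [k₁/(k₂−k₁)]·C_{M0}·(e^(−k₁τ) − e^(−k₂τ)).
e^(−k₁τ) = e^(−1.96×0.760) = e^(−1.490) = 0.2255; e^(−k₂τ) = e^(−0.06939) = 0.9330.
C_N = 1.96×2.51/(0.0913−1.96) × (0.2255−0.9330) = (-2.633)×(-0.7075) = 1.863 mol·L⁻¹.
Y_N = C_N/C_{M0} = 1.863/2.51 = 0.742.

0.742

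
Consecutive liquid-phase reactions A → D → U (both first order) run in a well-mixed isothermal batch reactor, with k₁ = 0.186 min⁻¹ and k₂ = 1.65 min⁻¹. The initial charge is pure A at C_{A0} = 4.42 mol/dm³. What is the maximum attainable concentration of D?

0.378 mol/dm³

At the optimum, C_{D,max}/C_{A0} = (k₁/k₂)^[k₂/(k₂−k₁)].
= (0.186/1.65)^(1.65/(1.65−0.186)) = (0.1127)^(1.127) = 0.08543.
C_{D,max} = 0.08543×4.42 = 0.378 mol/dm³.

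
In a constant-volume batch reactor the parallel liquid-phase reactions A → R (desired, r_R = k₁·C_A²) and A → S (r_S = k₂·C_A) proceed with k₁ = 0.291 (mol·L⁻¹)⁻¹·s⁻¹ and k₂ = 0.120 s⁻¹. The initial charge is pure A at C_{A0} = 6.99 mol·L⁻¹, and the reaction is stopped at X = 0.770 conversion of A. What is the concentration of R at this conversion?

4.85 mol·L⁻¹

C_A = C_{A0}(1−X) = 1.608 mol·L⁻¹.
Along a PFR/batch, dC_S/dC_A = −r_S/(r_R+r_S) = −k₂/(k₂+k₁·C_A).
Integrating from C_{A0} to C_A: C_S = (0.120/0.291)·ln[(0.120+0.291·6.99)/(0.120+0.291·1.61)] = 0.4124·ln(2.154/0.5878) = 0.5355 mol·L⁻¹.
Then C_R = (C_{A0}−C_A) − C_S = 5.382 − 0.5355 = 4.847 mol·L⁻¹.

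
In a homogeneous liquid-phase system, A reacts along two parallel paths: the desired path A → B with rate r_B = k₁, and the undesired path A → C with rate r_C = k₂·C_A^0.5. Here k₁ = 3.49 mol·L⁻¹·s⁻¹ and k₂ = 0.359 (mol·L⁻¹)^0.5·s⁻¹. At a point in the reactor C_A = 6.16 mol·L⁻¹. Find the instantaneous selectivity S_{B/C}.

3.92

S_{B/C} = r_B/r_C = (k₁)/(k₂·C_A^0.5) = (k₁/k₂)·C_A^-0.5.
= (3.49) / (0.359×6.160^0.5) = 3.490/0.8910 = 3.92.
The undesired path is higher order in A, so low C_A (CSTR or dilute feed) favours B.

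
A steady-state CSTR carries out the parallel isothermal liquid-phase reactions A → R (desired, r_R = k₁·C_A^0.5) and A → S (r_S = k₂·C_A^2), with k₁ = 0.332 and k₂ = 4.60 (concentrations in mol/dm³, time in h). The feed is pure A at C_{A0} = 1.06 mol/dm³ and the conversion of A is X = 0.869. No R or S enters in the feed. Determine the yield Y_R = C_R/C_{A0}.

Exit C_A = C_{A0}(1−X) = 1.06×0.131 = 0.1389 mol/dm³.
A CSTR operates uniformly at the exit composition, giving r_R = 0.1237 and r_S = 0.08870 (each k·C_A^n at C_A = 0.1389).
Fraction of consumed A going to R: r_R/(r_R+r_S) = 0.5824.
C_R = 0.5824·C_{A0}·X = 0.5824×1.06×0.869 = 0.536 mol/dm³; Y_R = C_R/C_{A0} = 0.506.

0.506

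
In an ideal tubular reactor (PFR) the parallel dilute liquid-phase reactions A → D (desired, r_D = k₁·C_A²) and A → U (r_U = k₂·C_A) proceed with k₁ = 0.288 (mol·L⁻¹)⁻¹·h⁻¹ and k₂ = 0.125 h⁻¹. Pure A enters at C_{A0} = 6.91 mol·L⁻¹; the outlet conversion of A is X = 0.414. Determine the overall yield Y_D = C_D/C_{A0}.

C_A = C_{A0}(1−X) = 4.049 mol·L⁻¹.
Along a PFR/batch, dC_U/dC_A = −r_U/(r_D+r_U) = −k₂/(k₂+k₁·C_A).
Integrating from C_{A0} to C_A: C_U = (0.125/0.288)·ln[(0.125+0.288·6.91)/(0.125+0.288·4.05)] = 0.4340·ln(2.115/1.291) = 0.2142 mol·L⁻¹.
Then C_D = (C_{A0}−C_A) − C_U = 2.861 − 0.2142 = 2.647 mol·L⁻¹.
Y_D = C_D/C_{A0} = 2.647/6.91 = 0.383.

0.383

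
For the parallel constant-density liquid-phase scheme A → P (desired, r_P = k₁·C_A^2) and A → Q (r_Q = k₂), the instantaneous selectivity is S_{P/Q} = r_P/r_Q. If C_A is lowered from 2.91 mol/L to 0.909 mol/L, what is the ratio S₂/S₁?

0.0976

S_{P/Q} = (k₁/k₂)·C_A^2, so S₂/S₁ = (C_{A,2}/C_{A,1})^2.
= (0.909/2.91)^2 = (0.3124)^2 = 0.0976.
Selectivity toward P falls as C_A falls — high-concentration operation is favoured.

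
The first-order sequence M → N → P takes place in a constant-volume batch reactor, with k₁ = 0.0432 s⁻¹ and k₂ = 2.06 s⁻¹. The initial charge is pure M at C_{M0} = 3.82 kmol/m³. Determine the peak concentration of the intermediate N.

0.0737 kmol/m³

Evaluating C_N at t_opt = ln(k₂/k₁)/(k₂−k₁) gives C_{N,max}/C_{M0} = (k₁/k₂)^[k₂/(k₂−k₁)].
= (0.0432/2.06)^(2.06/(2.06−0.0432)) = (0.02097)^(1.021) = 0.01930.
C_{N,max} = 0.01930×3.82 = 0.0737 kmol/m³.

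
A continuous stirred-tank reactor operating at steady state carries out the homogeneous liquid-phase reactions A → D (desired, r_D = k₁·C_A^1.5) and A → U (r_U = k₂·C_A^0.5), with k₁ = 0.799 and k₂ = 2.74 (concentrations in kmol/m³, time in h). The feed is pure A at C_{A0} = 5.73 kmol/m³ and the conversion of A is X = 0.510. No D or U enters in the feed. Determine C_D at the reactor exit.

1.32 kmol/m³

Exit C_A = C_{A0}(1−X) = 5.73×0.490 = 2.808 kmol/m³.
A CSTR operates uniformly at the exit composition, giving r_D = 3.759 and r_U = 4.591 (each k·C_A^n at C_A = 2.808).
Fraction of consumed A going to D: r_D/(r_D+r_U) = 0.4502.
C_D = 0.4502·C_{A0}·X = 0.4502×5.73×0.510 = 1.32 kmol/m³.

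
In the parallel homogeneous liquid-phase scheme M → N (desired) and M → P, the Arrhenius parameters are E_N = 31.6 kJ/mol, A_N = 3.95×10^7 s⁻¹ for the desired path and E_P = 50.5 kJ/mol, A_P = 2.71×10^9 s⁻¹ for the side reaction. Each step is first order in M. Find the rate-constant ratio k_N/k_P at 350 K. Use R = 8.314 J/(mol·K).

With equal orders, S_{N/P} = k_N/k_P = (A_N/A_P)·exp[(E_P−E_N)/(RT)].
(E_P−E_N)/(RT) = (50.5−31.6)×10³/(8.314×350) = 18900/2910 = 6.495.
k_N/k_P = (3.95×10^7/2.71×10^9)·exp(6.495) = 0.01458 × 661.9 = 9.65.
Since E_N < E_P, lowering the temperature improves selectivity toward N.

9.65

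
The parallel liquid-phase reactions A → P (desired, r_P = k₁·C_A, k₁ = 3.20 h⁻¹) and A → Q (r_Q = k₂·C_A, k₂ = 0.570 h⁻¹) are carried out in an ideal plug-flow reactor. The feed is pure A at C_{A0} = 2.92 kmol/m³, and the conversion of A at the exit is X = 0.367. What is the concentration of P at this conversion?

C_A = C_{A0}(1−X) = 1.848 kmol/m³.
Both paths are first order in A, so the instantaneous fraction to P is constant: dC_P/d(−C_A) = k₁/(k₁+k₂) = 0.8488.
C_P = 0.8488·(C_{A0}−C_A) = 0.8488×1.072 = 0.910 kmol/m³.

0.910 kmol/m³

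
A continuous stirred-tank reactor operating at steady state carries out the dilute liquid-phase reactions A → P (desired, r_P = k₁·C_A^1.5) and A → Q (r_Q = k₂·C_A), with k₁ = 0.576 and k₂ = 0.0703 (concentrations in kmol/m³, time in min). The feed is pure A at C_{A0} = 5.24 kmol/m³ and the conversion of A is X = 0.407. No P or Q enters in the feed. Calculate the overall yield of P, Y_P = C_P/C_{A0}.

Exit C_A = C_{A0}(1−X) = 5.24×0.593 = 3.107 kmol/m³.
In a CSTR the entire volume is at exit conditions, so r_P = 0.576×3.107^1.5 = 3.155 and r_Q = 0.0703×3.107 = 0.2184.
Fraction of consumed A going to P: r_P/(r_P+r_Q) = 0.9352.
C_P = 0.9352·C_{A0}·X = 0.9352×5.24×0.407 = 1.99 kmol/m³; Y_P = C_P/C_{A0} = 0.381.

0.381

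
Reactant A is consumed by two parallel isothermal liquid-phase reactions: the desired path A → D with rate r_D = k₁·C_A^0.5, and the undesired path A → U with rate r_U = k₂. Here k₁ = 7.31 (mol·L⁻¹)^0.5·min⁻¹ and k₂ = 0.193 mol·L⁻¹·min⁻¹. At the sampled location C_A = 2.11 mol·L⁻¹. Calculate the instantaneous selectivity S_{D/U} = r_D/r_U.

55.0

S_{D/U} = r_D/r_U = (k₁·C_A^0.5)/(k₂) = (k₁/k₂)·C_A^0.5.
= (7.31×2.110^0.5) / (0.193) = 10.62/0.1930 = 55.0.
Since the desired path is higher order in A, keeping C_A high (PFR or concentrated feed) favours D.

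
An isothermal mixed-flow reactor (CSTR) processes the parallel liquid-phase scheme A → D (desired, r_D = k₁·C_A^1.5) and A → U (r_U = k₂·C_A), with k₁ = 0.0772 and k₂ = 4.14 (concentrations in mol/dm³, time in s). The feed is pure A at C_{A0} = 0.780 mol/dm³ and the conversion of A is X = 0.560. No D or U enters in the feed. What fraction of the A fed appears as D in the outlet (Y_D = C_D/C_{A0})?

Exit C_A = C_{A0}(1−X) = 0.780×0.440 = 0.3432 mol/dm³.
Rates in a CSTR are evaluated at the outlet concentration: r_D = 0.0772×0.3432^1.5 = 0.01552, r_U = 4.14×0.3432 = 1.421.
Fraction of consumed A going to D: r_D/(r_D+r_U) = 0.01081.
C_D = 0.01081·C_{A0}·X = 0.01081×0.780×0.560 = 0.00472 mol/dm³; Y_D = C_D/C_{A0} = 0.00605.

0.00605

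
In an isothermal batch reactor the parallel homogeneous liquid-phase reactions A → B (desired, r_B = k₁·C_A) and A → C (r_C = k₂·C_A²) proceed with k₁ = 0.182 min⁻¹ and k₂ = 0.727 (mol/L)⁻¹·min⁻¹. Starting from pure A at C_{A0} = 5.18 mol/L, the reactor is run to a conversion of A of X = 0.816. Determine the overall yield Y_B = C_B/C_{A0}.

C_A = C_{A0}(1−X) = 0.9531 mol/L.
Along a PFR/batch, dC_B/dC_A = −r_B/(r_B+r_C) = −k₁/(k₁+k₂·C_A).
Integrating from C_{A0} to C_A: C_B = (0.182/0.727)·ln[(0.182+0.727·5.18)/(0.182+0.727·0.953)] = 0.2503·ln(3.948/0.8749) = 0.3772 mol/L.
Y_B = C_B/C_{A0} = 0.3772/5.18 = 0.0728.

0.0728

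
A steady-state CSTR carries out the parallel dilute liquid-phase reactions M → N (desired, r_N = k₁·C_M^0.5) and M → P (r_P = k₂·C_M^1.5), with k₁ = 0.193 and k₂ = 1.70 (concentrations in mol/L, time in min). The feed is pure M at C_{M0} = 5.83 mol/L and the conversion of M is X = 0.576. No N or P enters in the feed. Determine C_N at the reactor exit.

Exit C_M = C_{M0}(1−X) = 5.83×0.424 = 2.472 mol/L.
A CSTR operates uniformly at the exit composition, giving r_N = 0.3034 and r_P = 6.607 (each k·C_M^n at C_M = 2.472).
Fraction of consumed M going to N: r_N/(r_N+r_P) = 0.04391.
C_N = 0.04391·C_{M0}·X = 0.04391×5.83×0.576 = 0.147 mol/L.

0.147 mol/L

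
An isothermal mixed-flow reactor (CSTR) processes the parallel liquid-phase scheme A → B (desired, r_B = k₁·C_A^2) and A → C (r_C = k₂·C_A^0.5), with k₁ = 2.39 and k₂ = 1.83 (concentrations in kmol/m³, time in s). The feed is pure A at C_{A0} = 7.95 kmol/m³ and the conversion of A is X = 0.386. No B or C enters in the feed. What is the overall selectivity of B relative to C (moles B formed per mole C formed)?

Exit C_A = C_{A0}(1−X) = 7.95×0.614 = 4.881 kmol/m³.
A CSTR operates uniformly at the exit composition, giving r_B = 56.95 and r_C = 4.043 (each k·C_A^n at C_A = 4.881).
Overall selectivity = C_B/C_C = r_Bτ/(r_Cτ) = r_B/r_C = 14.1.

14.1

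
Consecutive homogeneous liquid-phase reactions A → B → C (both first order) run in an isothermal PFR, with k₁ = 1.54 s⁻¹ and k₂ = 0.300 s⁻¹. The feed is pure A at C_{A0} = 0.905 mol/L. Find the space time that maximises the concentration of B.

1.32 s

Setting dC_B/dτ = 0 gives τ_opt = ln(k₂/k₁)/(k₂−k₁).
= ln(0.300/1.54)/(0.300−1.54) = ln(0.1948)/-1.240 = -1.636/-1.240 = 1.32 s.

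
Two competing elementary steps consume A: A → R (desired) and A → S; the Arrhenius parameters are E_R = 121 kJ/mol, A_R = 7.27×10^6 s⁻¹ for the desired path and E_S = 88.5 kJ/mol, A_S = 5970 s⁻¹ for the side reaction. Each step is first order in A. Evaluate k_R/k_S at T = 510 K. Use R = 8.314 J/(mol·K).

Since both paths have the same order in A, the concentration cancels and S_{R/S} = k_R/k_S = (A_R/A_S)·exp[(E_S−E_R)/(RT)].
(E_S−E_R)/(RT) = (88.5−121)×10³/(8.314×510) = -32500/4240 = -7.665.
k_R/k_S = (7.27×10^6/5970)·exp(-7.665) = 1218 × 4.690×10^-4 = 0.571.
Since E_R > E_S, raising the temperature improves selectivity toward R.

0.571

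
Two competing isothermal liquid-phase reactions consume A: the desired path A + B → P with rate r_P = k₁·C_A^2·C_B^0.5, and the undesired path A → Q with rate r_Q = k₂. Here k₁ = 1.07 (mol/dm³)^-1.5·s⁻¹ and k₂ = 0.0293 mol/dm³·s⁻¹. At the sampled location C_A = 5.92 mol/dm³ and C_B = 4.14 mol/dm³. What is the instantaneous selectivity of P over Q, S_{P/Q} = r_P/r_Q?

S_{P/Q} = r_P/r_Q = (k₁·C_A^2·C_B^0.5)/(k₂) = (k₁/k₂)·C_A^2·C_B^0.5.
= (1.07×5.920^2×4.140^0.5) / (0.0293) = 76.30/0.02930 = 2604.
Since the desired path is higher order in A, keeping C_A high (PFR or concentrated feed) favours P.

2604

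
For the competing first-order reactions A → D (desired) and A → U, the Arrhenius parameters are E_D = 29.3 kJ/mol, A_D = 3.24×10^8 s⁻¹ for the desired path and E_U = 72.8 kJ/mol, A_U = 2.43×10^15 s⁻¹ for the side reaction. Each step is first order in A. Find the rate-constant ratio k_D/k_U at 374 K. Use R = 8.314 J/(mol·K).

0.159

k_D/k_U = (A_D/A_U)·exp[−(E_D−E_U)/(RT)] = (A_D/A_U)·exp[(E_U−E_D)/(RT)].
(E_U−E_D)/(RT) = (72.8−29.3)×10³/(8.314×374) = 43500/3109 = 13.99.
k_D/k_U = (3.24×10^8/2.43×10^15)·exp(13.99) = 1.333×10^-7 × 1.190×10^6 = 0.159.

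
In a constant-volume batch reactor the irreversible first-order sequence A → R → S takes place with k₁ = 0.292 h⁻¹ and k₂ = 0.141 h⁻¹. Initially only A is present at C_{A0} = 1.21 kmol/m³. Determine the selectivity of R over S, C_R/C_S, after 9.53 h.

0.696

For first-order series with pure A initially, C_R(t) = k₁C_{A0}/(k₂−k₁)·(e^(−k₁t) − e^(−k₂t)).
e^(−k₁t) = e^(−0.292×9.53) = e^(−2.783) = 0.06187; e^(−k₂t) = e^(−1.344) = 0.2609.
C_R = 0.292×1.21/(0.141−0.292) × (0.06187−0.2609) = (-2.340)×(-0.1990) = 0.4656 kmol/m³.
C_A = C_{A0}e^(−k₁t) = 0.07486 kmol/m³, so C_S = C_{A0}−C_A−C_R = 0.6695 kmol/m³; C_R/C_S = 0.696.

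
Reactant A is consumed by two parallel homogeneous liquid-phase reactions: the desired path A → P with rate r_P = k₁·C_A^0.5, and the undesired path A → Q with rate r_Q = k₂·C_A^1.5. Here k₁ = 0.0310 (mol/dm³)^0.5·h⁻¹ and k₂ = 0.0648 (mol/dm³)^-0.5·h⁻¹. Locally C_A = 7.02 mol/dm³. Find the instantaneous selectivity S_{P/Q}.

S_{P/Q} = r_P/r_Q = (k₁·C_A^0.5)/(k₂·C_A^1.5) = (k₁/k₂)·C_A⁻¹.
= (0.0310×7.020^0.5) / (0.0648×7.020^1.5) = 0.08214/1.205 = 0.0681.

0.0681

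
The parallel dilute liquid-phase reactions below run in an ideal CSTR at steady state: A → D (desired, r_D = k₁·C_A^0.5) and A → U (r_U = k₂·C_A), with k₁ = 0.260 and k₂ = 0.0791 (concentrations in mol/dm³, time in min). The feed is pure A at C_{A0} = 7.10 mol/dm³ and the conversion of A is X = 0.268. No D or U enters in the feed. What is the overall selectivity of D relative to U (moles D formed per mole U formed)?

Exit C_A = C_{A0}(1−X) = 7.10×0.732 = 5.197 mol/dm³.
A CSTR operates uniformly at the exit composition, giving r_D = 0.5927 and r_U = 0.4111 (each k·C_A^n at C_A = 5.197).
Overall selectivity = C_D/C_U = r_Dτ/(r_Uτ) = r_D/r_U = 1.44.

1.44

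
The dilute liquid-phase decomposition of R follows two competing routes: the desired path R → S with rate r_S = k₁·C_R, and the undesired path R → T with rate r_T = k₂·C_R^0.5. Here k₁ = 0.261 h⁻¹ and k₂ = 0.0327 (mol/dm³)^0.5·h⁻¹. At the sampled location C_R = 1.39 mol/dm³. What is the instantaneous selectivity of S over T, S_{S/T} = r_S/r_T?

S_{S/T} = r_S/r_T = (k₁·C_R)/(k₂·C_R^0.5) = (k₁/k₂)·C_R^0.5.
= (0.261×1.390) / (0.0327×1.390^0.5) = 0.3628/0.03855 = 9.41.

9.41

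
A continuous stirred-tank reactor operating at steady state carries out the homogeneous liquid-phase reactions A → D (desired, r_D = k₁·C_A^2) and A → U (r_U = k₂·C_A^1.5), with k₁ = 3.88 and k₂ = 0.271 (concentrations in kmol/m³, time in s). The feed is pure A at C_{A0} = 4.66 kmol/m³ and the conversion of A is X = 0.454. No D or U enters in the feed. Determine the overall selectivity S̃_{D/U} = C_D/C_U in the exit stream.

Exit C_A = C_{A0}(1−X) = 4.66×0.546 = 2.544 kmol/m³.
In a CSTR the entire volume is at exit conditions, so r_D = 3.88×2.544^2 = 25.12 and r_U = 0.271×2.544^1.5 = 1.100.
Overall selectivity = C_D/C_U = r_Dτ/(r_Uτ) = r_D/r_U = 22.8.

22.8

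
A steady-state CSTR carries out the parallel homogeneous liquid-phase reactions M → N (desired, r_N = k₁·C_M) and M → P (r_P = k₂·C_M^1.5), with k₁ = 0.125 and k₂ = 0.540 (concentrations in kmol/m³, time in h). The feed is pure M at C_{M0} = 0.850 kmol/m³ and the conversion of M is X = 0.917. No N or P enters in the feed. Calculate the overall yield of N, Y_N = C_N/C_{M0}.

Exit C_M = C_{M0}(1−X) = 0.850×0.0830 = 0.07055 kmol/m³.
A CSTR operates uniformly at the exit composition, giving r_N = 0.008819 and r_P = 0.01012 (each k·C_M^n at C_M = 0.07055).
Fraction of consumed M going to N: r_N/(r_N+r_P) = 0.4657.
C_N = 0.4657·C_{M0}·X = 0.4657×0.850×0.917 = 0.363 kmol/m³; Y_N = C_N/C_{M0} = 0.427.

0.427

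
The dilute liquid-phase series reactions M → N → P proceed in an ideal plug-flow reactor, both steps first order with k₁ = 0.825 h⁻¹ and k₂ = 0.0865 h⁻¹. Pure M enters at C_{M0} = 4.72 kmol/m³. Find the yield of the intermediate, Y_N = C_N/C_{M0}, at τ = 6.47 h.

For first-order series with pure M initially, C_N(τ) = k₁C_{M0}/(k₂−k₁)·(e^(−k₁τ) − e^(−k₂τ)).
e^(−k₁τ) = e^(−0.825×6.47) = e^(−5.338) = 0.004807; e^(−k₂τ) = e^(−0.5597) = 0.5714.
C_N = 0.825×4.72/(0.0865−0.825) × (0.004807−0.5714) = (-5.273)×(-0.5666) = 2.988 kmol/m³.
Y_N = C_N/C_{M0} = 2.988/4.72 = 0.633.

0.633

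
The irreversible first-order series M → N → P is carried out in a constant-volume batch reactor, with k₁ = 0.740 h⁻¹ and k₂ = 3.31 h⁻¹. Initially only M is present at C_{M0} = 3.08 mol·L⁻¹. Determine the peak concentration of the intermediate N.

0.447 mol·L⁻¹

For a first-order series the maximum intermediate yield is C_{N,max}/C_{M0} = (k₁/k₂)^[k₂/(k₂−k₁)].
= (0.740/3.31)^(3.31/(3.31−0.740)) = (0.2236)^(1.288) = 0.1452.
C_{N,max} = 0.1452×3.08 = 0.447 mol·L⁻¹.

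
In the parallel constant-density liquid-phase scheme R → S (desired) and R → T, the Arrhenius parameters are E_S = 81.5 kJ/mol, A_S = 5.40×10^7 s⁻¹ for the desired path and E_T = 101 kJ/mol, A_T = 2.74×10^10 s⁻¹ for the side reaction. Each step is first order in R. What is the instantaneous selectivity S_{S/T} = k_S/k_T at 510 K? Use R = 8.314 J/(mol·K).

0.196

k_S/k_T = (A_S/A_T)·exp[−(E_S−E_T)/(RT)] = (A_S/A_T)·exp[(E_T−E_S)/(RT)].
(E_T−E_S)/(RT) = (101−81.5)×10³/(8.314×510) = 19500/4240 = 4.599.
k_S/k_T = (5.40×10^7/2.74×10^10)·exp(4.599) = 0.001971 × 99.38 = 0.196.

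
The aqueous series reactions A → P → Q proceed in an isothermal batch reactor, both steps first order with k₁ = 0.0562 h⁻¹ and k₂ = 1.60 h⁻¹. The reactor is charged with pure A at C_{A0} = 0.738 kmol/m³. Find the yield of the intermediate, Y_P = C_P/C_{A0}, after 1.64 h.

0.0306

The intermediate concentration in a first-order A→B→C sequence is C_P = k₁C_{A0}(e^(−k₁t) − e^(−k₂t))/(k₂−k₁).
e^(−k₁t) = e^(−0.0562×1.64) = e^(−0.09217) = 0.9120; e^(−k₂t) = e^(−2.624) = 0.07251.
C_P = 0.0562×0.738/(1.60−0.0562) × (0.9120−0.07251) = 0.02687×0.8394 = 0.02255 kmol/m³.
Y_P = C_P/C_{A0} = 0.02255/0.738 = 0.0306.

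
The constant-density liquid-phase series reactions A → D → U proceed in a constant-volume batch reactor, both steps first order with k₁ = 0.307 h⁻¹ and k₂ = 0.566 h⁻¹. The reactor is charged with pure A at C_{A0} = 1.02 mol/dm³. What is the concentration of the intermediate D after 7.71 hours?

0.0980 mol/dm³

Solving the coupled first-order balances gives C_D(t) = [k₁/(k₂−k₁)]·C_{A0}·(e^(−k₁t) − e^(−k₂t)).
e^(−k₁t) = e^(−0.307×7.71) = e^(−2.367) = 0.09376; e^(−k₂t) = e^(−4.364) = 0.01273.
C_D = 0.307×1.02/(0.566−0.307) × (0.09376−0.01273) = 1.209×0.08104 = 0.09797 mol/dm³.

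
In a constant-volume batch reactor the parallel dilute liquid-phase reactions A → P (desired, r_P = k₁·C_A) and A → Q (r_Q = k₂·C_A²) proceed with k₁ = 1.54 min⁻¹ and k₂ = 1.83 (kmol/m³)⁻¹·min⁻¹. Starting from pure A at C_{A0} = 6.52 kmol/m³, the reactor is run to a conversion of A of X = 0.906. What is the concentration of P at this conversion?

1.36 kmol/m³

C_A = C_{A0}(1−X) = 0.6129 kmol/m³.
Along a PFR/batch, dC_P/dC_A = −r_P/(r_P+r_Q) = −k₁/(k₁+k₂·C_A).
Integrating from C_{A0} to C_A: C_P = (1.54/1.83)·ln[(1.54+1.83·6.52)/(1.54+1.83·0.613)] = 0.8415·ln(13.47/2.662) = 1.365 kmol/m³.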